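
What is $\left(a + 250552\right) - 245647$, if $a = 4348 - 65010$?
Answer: $-55757$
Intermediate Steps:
$a = -60662$ ($a = 4348 - 65010 = -60662$)
$\left(a + 250552\right) - 245647 = \left(-60662 + 250552\right) - 245647 = 189890 - 245647 = -55757$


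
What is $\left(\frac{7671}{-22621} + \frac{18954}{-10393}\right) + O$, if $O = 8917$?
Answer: $\frac{2095878689464}{235100053} \approx 8914.8$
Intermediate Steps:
$\left(\frac{7671}{-22621} + \frac{18954}{-10393}\right) + O = \left(\frac{7671}{-22621} + \frac{18954}{-10393}\right) + 8917 = \left(7671 \left(- \frac{1}{22621}\right) + 18954 \left(- \frac{1}{10393}\right)\right) + 8917 = \left(- \frac{7671}{22621} - \frac{18954}{10393}\right) + 8917 = - \frac{508483137}{235100053} + 8917 = \frac{2095878689464}{235100053}$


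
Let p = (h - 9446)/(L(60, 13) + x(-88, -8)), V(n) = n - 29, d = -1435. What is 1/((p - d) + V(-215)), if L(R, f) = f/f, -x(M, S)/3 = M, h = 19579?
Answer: 265/325748 ≈ 0.00081351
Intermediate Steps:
x(M, S) = -3*M
V(n) = -29 + n
L(R, f) = 1
p = 10133/265 (p = (19579 - 9446)/(1 - 3*(-88)) = 10133/(1 + 264) = 10133/265 ≈ 38.238)
1/((p - d) + V(-215)) = 1/((10133/265 - 1*(-1435)) + (-29 - 215)) = 1/((10133/265 + 1435) - 244) = 1/(390408/265 - 244) = 1/(325748/265) = 265/325748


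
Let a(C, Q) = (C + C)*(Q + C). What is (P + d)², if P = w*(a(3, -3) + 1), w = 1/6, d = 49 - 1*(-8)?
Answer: 117649/36 ≈ 3268.0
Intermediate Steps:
d = 57 (d = 49 + 8 = 57)
a(C, Q) = 2*C*(C + Q) (a(C, Q) = (2*C)*(C + Q) = 2*C*(C + Q))
w = ⅙ ≈ 0.16667
P = ⅙ (P = (2*3*(3 - 3) + 1)/6 = (2*3*0 + 1)/6 = (0 + 1)/6 = (⅙)*1 = ⅙ ≈ 0.16667)
(P + d)² = (⅙ + 57)² = (343/6)² = 117649/36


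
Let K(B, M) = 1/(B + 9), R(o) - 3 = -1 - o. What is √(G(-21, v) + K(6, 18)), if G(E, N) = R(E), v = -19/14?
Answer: √5190/15 ≈ 4.8028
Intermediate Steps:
v = -19/14 (v = -19*1/14 = -19/14 ≈ -1.3571)
R(o) = 2 - o (R(o) = 3 + (-1 - o) = 2 - o)
K(B, M) = 1/(9 + B)
G(E, N) = 2 - E
√(G(-21, v) + K(6, 18)) = √((2 - 1*(-21)) + 1/(9 + 6)) = √((2 + 21) + 1/15) = √(23 + 1/15) = √(346/15) = √5190/15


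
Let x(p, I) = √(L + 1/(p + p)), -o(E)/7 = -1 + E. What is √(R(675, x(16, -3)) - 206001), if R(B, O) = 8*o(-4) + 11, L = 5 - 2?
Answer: I*√205710 ≈ 453.55*I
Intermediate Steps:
L = 3
o(E) = 7 - 7*E (o(E) = -7*(-1 + E) = 7 - 7*E)
x(p, I) = √(3 + 1/(2*p)) (x(p, I) = √(3 + 1/(p + p)) = √(3 + 1/(2*p)))
R(B, O) = 291 (R(B, O) = 8*(7 - 7*(-4)) + 11 = 8*(7 + 28) + 11 = 8*35 + 11 = 280 + 11 = 291)
√(R(675, x(16, -3)) - 206001) = √(291 - 206001) = √(-205710) = I*√205710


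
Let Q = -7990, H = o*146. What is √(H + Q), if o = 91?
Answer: 4*√331 ≈ 72.774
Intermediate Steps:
H = 13286 (H = 91*146 = 13286)
√(H + Q) = √(13286 - 7990) = √5296 = 4*√331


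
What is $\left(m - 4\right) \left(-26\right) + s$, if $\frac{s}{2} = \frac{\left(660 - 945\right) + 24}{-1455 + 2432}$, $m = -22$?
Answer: $\frac{659930}{977} \approx 675.47$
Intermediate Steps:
$s = - \frac{522}{977}$ ($s = 2 \frac{\left(660 - 945\right) + 24}{-1455 + 2432} = 2 \frac{-285 + 24}{977} = 2 \left(\left(-261\right) \frac{1}{977}\right) = 2 \left(- \frac{261}{977}\right) = - \frac{522}{977} \approx -0.53429$)
$\left(m - 4\right) \left(-26\right) + s = \left(-22 - 4\right) \left(-26\right) - \frac{522}{977} = \left(-26\right) \left(-26\right) - \frac{522}{977} = 676 - \frac{522}{977} = \frac{659930}{977}$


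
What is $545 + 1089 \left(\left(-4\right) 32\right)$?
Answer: $-138847$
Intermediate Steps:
$545 + 1089 \left(\left(-4\right) 32\right) = 545 + 1089 \left(-128\right) = 545 - 139392 = -138847$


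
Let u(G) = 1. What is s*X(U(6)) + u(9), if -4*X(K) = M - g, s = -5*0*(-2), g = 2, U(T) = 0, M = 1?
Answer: 1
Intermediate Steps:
s = 0 (s = 0*(-2) = 0)
X(K) = 1/4 (X(K) = -(1 - 1*2)/4 = -(1 - 2)/4 = -1/4*(-1) = 1/4)
s*X(U(6)) + u(9) = 0*(1/4) + 1 = 0 + 1 = 1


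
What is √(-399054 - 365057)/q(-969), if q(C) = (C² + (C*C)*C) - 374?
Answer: -I*√764111/908914622 ≈ -9.6173e-7*I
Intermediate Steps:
q(C) = -374 + C² + C³ (q(C) = (C² + C²*C) - 374 = (C² + C³) - 374 = -374 + C² + C³)
√(-399054 - 365057)/q(-969) = √(-399054 - 365057)/(-374 + (-969)² + (-969)³) = √(-764111)/(-374 + 938961 - 909853209) = (I*√764111)/(-908914622) = (I*√764111)*(-1/908914622) = -I*√764111/908914622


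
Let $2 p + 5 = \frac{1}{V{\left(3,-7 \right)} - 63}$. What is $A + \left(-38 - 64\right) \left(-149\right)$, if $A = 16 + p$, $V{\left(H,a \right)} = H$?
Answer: $\frac{1825379}{120} \approx 15211.0$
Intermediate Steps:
$p = - \frac{301}{120}$ ($p = - \frac{5}{2} + \frac{1}{2 \left(3 - 63\right)} = - \frac{5}{2} + \frac{1}{2 \left(-60\right)} = - \frac{5}{2} + \frac{1}{2} \left(- \frac{1}{60}\right) = - \frac{5}{2} - \frac{1}{120} = - \frac{301}{120} \approx -2.5083$)
$A = \frac{1619}{120}$ ($A = 16 - \frac{301}{120} = \frac{1619}{120} \approx 13.492$)
$A + \left(-38 - 64\right) \left(-149\right) = \frac{1619}{120} + \left(-38 - 64\right) \left(-149\right) = \frac{1619}{120} - -15198 = \frac{1619}{120} + 15198 = \frac{1825379}{120}$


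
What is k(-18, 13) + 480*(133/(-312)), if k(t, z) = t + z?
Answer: -2725/13 ≈ -209.62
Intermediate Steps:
k(-18, 13) + 480*(133/(-312)) = (-18 + 13) + 480*(133/(-312)) = -5 + 480*(133*(-1/312)) = -5 + 480*(-133/312) = -5 - 2660/13 = -2725/13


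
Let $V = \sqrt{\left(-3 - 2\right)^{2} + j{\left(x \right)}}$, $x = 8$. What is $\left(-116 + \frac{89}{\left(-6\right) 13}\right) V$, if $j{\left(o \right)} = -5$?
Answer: $- \frac{9137 \sqrt{5}}{39} \approx -523.87$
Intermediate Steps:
$V = 2 \sqrt{5}$ ($V = \sqrt{\left(-3 - 2\right)^{2} - 5} = \sqrt{\left(-5\right)^{2} - 5} = \sqrt{25 - 5} = \sqrt{20} = 2 \sqrt{5} \approx 4.4721$)
$\left(-116 + \frac{89}{\left(-6\right) 13}\right) V = \left(-116 + \frac{89}{\left(-6\right) 13}\right) 2 \sqrt{5} = \left(-116 + \frac{89}{-78}\right) 2 \sqrt{5} = \left(-116 + 89 \left(- \frac{1}{78}\right)\right) 2 \sqrt{5} = \left(-116 - \frac{89}{78}\right) 2 \sqrt{5} = - \frac{9137 \cdot 2 \sqrt{5}}{78} = - \frac{9137 \sqrt{5}}{39}$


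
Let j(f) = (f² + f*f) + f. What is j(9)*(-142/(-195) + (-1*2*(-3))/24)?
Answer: 43491/260 ≈ 167.27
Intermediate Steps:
j(f) = f + 2*f² (j(f) = (f² + f²) + f = 2*f² + f = f + 2*f²)
j(9)*(-142/(-195) + (-1*2*(-3))/24) = (9*(1 + 2*9))*(-142/(-195) + (-1*2*(-3))/24) = (9*(1 + 18))*(-142*(-1/195) - 2*(-3)*(1/24)) = (9*19)*(142/195 + 6*(1/24)) = 171*(142/195 + ¼) = 171*(763/780) = 43491/260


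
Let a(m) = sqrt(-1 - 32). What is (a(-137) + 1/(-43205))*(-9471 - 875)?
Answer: 10346/43205 - 10346*I*sqrt(33) ≈ 0.23946 - 59433.0*I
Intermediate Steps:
a(m) = I*sqrt(33) (a(m) = sqrt(-33) = I*sqrt(33))
(a(-137) + 1/(-43205))*(-9471 - 875) = (I*sqrt(33) + 1/(-43205))*(-9471 - 875) = (I*sqrt(33) - 1/43205)*(-10346) = (-1/43205 + I*sqrt(33))*(-10346) = 10346/43205 - 10346*I*sqrt(33)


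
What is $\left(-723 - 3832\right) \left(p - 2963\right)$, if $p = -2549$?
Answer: $25107160$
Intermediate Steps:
$\left(-723 - 3832\right) \left(p - 2963\right) = \left(-723 - 3832\right) \left(-2549 - 2963\right) = \left(-4555\right) \left(-5512\right) = 25107160$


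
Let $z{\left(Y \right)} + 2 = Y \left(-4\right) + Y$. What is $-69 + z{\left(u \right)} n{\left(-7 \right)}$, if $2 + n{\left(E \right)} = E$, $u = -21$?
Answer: $-618$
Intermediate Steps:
$n{\left(E \right)} = -2 + E$
$z{\left(Y \right)} = -2 - 3 Y$ ($z{\left(Y \right)} = -2 + \left(Y \left(-4\right) + Y\right) = -2 + \left(- 4 Y + Y\right) = -2 - 3 Y$)
$-69 + z{\left(u \right)} n{\left(-7 \right)} = -69 + \left(-2 - -63\right) \left(-2 - 7\right) = -69 + \left(-2 + 63\right) \left(-9\right) = -69 + 61 \left(-9\right) = -69 - 549 = -618$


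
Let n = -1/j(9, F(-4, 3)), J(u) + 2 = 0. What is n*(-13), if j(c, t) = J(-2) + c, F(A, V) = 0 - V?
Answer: 13/7 ≈ 1.8571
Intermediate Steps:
J(u) = -2 (J(u) = -2 + 0 = -2)
F(A, V) = -V
j(c, t) = -2 + c
n = -⅐ (n = -1/(-2 + 9) = -1/7 = -1*⅐ = -⅐ ≈ -0.14286)
n*(-13) = -⅐*(-13) = 13/7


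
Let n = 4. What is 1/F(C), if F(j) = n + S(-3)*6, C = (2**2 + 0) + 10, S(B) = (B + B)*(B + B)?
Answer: 1/220 ≈ 0.0045455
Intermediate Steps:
S(B) = 4*B**2 (S(B) = (2*B)*(2*B) = 4*B**2)
C = 14 (C = (4 + 0) + 10 = 4 + 10 = 14)
F(j) = 220 (F(j) = 4 + (4*(-3)**2)*6 = 4 + (4*9)*6 = 4 + 36*6 = 4 + 216 = 220)
1/F(C) = 1/220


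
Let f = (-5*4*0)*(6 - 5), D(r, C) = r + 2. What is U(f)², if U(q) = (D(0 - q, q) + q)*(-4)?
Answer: 64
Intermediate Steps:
D(r, C) = 2 + r
f = 0 (f = -20*0*1 = 0*1 = 0)
U(q) = -8 (U(q) = ((2 + (0 - q)) + q)*(-4) = ((2 - q) + q)*(-4) = 2*(-4) = -8)
U(f)² = (-8)² = 64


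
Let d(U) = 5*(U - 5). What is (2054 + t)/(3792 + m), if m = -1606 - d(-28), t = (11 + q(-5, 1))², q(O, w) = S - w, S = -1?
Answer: 2135/2351 ≈ 0.90812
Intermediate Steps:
q(O, w) = -1 - w
d(U) = -25 + 5*U (d(U) = 5*(-5 + U) = -25 + 5*U)
t = 81 (t = (11 + (-1 - 1*1))² = (11 + (-1 - 1))² = (11 - 2)² = 9² = 81)
m = -1441 (m = -1606 - (-25 + 5*(-28)) = -1606 - (-25 - 140) = -1606 - 1*(-165) = -1606 + 165 = -1441)
(2054 + t)/(3792 + m) = (2054 + 81)/(3792 - 1441) = 2135/2351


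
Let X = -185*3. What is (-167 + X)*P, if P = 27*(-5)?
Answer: 97470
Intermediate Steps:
X = -555
P = -135
(-167 + X)*P = (-167 - 555)*(-135) = -722*(-135) = 97470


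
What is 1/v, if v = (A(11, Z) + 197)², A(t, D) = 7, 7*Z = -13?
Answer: 1/41616 ≈ 2.4029e-5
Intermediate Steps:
Z = -13/7 (Z = (⅐)*(-13) = -13/7 ≈ -1.8571)
v = 41616 (v = (7 + 197)² = 204² = 41616)
1/v = 1/41616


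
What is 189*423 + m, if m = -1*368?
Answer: 79579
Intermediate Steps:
m = -368
189*423 + m = 189*423 - 368 = 79947 - 368 = 79579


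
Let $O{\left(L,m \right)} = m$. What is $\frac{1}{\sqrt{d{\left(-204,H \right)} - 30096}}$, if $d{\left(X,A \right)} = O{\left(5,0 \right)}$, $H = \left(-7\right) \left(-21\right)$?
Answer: $- \frac{i \sqrt{209}}{2508} \approx - 0.0057643 i$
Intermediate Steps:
$H = 147$
$d{\left(X,A \right)} = 0$
$\frac{1}{\sqrt{d{\left(-204,H \right)} - 30096}} = \frac{1}{\sqrt{0 - 30096}} = \frac{1}{\sqrt{-30096}} = \frac{1}{12 i \sqrt{209}} = - \frac{i \sqrt{209}}{2508}$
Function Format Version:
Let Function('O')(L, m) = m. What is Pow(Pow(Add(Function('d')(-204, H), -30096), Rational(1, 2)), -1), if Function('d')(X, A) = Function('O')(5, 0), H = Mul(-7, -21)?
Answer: Mul(Rational(-1, 2508), I, Pow(209, Rational(1, 2))) ≈ Mul(-0.0057643, I)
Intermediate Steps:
H = 147
Function('d')(X, A) = 0
Pow(Pow(Add(Function('d')(-204, H), -30096), Rational(1, 2)), -1) = Pow(Pow(Add(0, -30096), Rational(1, 2)), -1) = Pow(Pow(-30096, Rational(1, 2)), -1) = Pow(Mul(12, I, Pow(209, Rational(1, 2))), -1) = Mul(Rational(-1, 2508), I, Pow(209, Rational(1, 2)))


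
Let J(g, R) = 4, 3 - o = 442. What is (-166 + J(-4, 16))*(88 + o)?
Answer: 56862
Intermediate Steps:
o = -439 (o = 3 - 1*442 = 3 - 442 = -439)
(-166 + J(-4, 16))*(88 + o) = (-166 + 4)*(88 - 439) = -162*(-351) = 56862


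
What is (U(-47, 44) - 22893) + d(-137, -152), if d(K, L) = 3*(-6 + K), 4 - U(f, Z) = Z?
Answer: -23362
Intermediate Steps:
U(f, Z) = 4 - Z
d(K, L) = -18 + 3*K
(U(-47, 44) - 22893) + d(-137, -152) = ((4 - 1*44) - 22893) + (-18 + 3*(-137)) = ((4 - 44) - 22893) + (-18 - 411) = (-40 - 22893) - 429 = -22933 - 429 = -23362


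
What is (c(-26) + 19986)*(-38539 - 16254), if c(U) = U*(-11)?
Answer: -1110763696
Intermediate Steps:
c(U) = -11*U
(c(-26) + 19986)*(-38539 - 16254) = (-11*(-26) + 19986)*(-38539 - 16254) = (286 + 19986)*(-54793) = 20272*(-54793) = -1110763696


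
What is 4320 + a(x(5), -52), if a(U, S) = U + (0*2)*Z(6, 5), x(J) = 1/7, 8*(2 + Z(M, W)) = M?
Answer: 30241/7 ≈ 4320.1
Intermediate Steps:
Z(M, W) = -2 + M/8
x(J) = ⅐
a(U, S) = U (a(U, S) = U + (0*2)*(-2 + (⅛)*6) = U + 0*(-2 + ¾) = U + 0*(-5/4) = U + 0 = U)
4320 + a(x(5), -52) = 4320 + ⅐ = 30241/7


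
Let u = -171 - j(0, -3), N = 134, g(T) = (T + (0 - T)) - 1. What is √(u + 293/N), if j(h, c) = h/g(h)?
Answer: I*√3031214/134 ≈ 12.993*I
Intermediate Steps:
g(T) = -1 (g(T) = (T - T) - 1 = 0 - 1 = -1)
j(h, c) = -h (j(h, c) = h/(-1) = h*(-1) = -h)
u = -171 (u = -171 - (-1)*0 = -171 - 1*0 = -171 + 0 = -171)
√(u + 293/N) = √(-171 + 293/134) = √(-22621/134) = I*√3031214/134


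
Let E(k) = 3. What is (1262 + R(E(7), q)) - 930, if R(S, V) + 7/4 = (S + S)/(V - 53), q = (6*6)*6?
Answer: 215347/652 ≈ 330.29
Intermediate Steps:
q = 216 (q = 36*6 = 216)
R(S, V) = -7/4 + 2*S/(-53 + V) (R(S, V) = -7/4 + (S + S)/(V - 53) = -7/4 + (2*S)/(-53 + V) = -7/4 + 2*S/(-53 + V))
(1262 + R(E(7), q)) - 930 = (1262 + (371 - 7*216 + 8*3)/(4*(-53 + 216))) - 930 = (1262 + (¼)*(371 - 1512 + 24)/163) - 930 = (1262 + (¼)*(1/163)*(-1117)) - 930 = (1262 - 1117/652) - 930 = 821707/652 - 930 = 215347/652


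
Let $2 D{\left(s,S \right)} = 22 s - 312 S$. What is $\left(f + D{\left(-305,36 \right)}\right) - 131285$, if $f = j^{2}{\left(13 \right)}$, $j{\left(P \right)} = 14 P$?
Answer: $-107132$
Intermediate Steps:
$D{\left(s,S \right)} = - 156 S + 11 s$ ($D{\left(s,S \right)} = \frac{22 s - 312 S}{2} = \frac{- 312 S + 22 s}{2} = - 156 S + 11 s$)
$f = 33124$ ($f = \left(14 \cdot 13\right)^{2} = 182^{2} = 33124$)
$\left(f + D{\left(-305,36 \right)}\right) - 131285 = \left(33124 + \left(\left(-156\right) 36 + 11 \left(-305\right)\right)\right) - 131285 = \left(33124 - 8971\right) - 131285 = 24153 - 131285 = -107132$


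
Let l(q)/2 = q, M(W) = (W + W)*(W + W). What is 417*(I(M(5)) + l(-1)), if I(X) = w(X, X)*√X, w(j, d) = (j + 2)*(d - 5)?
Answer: 40406466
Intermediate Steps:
w(j, d) = (-5 + d)*(2 + j) (w(j, d) = (2 + j)*(-5 + d) = (-5 + d)*(2 + j))
M(W) = 4*W² (M(W) = (2*W)*(2*W) = 4*W²)
l(q) = 2*q
I(X) = √X*(-10 + X² - 3*X) (I(X) = (-10 - 5*X + 2*X + X*X)*√X = (-10 - 5*X + 2*X + X²)*√X = (-10 + X² - 3*X)*√X = √X*(-10 + X² - 3*X))
417*(I(M(5)) + l(-1)) = 417*(√(4*5²)*(-10 + (4*5²)² - 12*5²) + 2*(-1)) = 417*(√(4*25)*(-10 + (4*25)² - 12*25) - 2) = 417*(√100*(-10 + 100² - 3*100) - 2) = 417*(10*(-10 + 10000 - 300) - 2) = 417*(10*9690 - 2) = 417*(96900 - 2) = 417*96898 = 40406466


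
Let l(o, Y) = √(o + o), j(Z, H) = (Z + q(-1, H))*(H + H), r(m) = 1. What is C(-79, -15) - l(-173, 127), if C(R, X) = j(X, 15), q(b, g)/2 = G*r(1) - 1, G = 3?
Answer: -330 - I*√346 ≈ -330.0 - 18.601*I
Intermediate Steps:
q(b, g) = 4 (q(b, g) = 2*(3*1 - 1) = 2*(3 - 1) = 2*2 = 4)
j(Z, H) = 2*H*(4 + Z) (j(Z, H) = (Z + 4)*(H + H) = (4 + Z)*(2*H) = 2*H*(4 + Z))
C(R, X) = 120 + 30*X (C(R, X) = 2*15*(4 + X) = 120 + 30*X)
l(o, Y) = √2*√o (l(o, Y) = √(2*o) = √2*√o)
C(-79, -15) - l(-173, 127) = (120 + 30*(-15)) - √2*√(-173) = (120 - 450) - √2*I*√173 = -330 - I*√346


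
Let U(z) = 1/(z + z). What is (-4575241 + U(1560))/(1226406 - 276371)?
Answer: -14274751919/2964109200 ≈ -4.8159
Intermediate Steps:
U(z) = 1/(2*z)
(-4575241 + U(1560))/(1226406 - 276371) = (-4575241 + (½)/1560)/(1226406 - 276371) = (-4575241 + (½)*(1/1560))/950035 = (-4575241 + 1/3120)*(1/950035) = -14274751919/3120*1/950035 = -14274751919/2964109200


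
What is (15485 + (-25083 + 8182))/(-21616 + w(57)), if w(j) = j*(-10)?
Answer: 708/11093 ≈ 0.063824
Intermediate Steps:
w(j) = -10*j
(15485 + (-25083 + 8182))/(-21616 + w(57)) = (15485 + (-25083 + 8182))/(-21616 - 10*57) = (15485 - 16901)/(-21616 - 570) = -1416/(-22186) = -1416*(-1/22186) = 708/11093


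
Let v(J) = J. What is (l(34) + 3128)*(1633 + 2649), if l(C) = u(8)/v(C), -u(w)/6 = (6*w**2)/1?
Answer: 222766768/17 ≈ 1.3104e+7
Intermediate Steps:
u(w) = -36*w**2 (u(w) = -6*6*w**2/1 = -6*6*w**2 = -36*w**2)
l(C) = -2304/C (l(C) = (-36*8**2)/C = (-36*64)/C = -2304/C)
(l(34) + 3128)*(1633 + 2649) = (-2304/34 + 3128)*(1633 + 2649) = (-2304*1/34 + 3128)*4282 = (-1152/17 + 3128)*4282 = (52024/17)*4282 = 222766768/17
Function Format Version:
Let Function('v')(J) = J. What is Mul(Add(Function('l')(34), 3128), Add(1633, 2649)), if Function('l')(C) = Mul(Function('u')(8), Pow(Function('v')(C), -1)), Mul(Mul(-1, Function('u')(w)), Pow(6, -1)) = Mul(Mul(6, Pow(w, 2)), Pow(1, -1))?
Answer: Rational(222766768, 17) ≈ 1.3104e+7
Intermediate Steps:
Function('u')(w) = Mul(-36, Pow(w, 2)) (Function('u')(w) = Mul(-6, Mul(Mul(6, Pow(w, 2)), Pow(1, -1))) = Mul(-6, Mul(Mul(6, Pow(w, 2)), 1)) = Mul(-6, Mul(6, Pow(w, 2))) = Mul(-36, Pow(w, 2)))
Function('l')(C) = Mul(-2304, Pow(C, -1)) (Function('l')(C) = Mul(Mul(-36, Pow(8, 2)), Pow(C, -1)) = Mul(Mul(-36, 64), Pow(C, -1)) = Mul(-2304, Pow(C, -1)))
Mul(Add(Function('l')(34), 3128), Add(1633, 2649)) = Mul(Add(Mul(-2304, Pow(34, -1)), 3128), Add(1633, 2649)) = Mul(Add(Mul(-2304, Rational(1, 34)), 3128), 4282) = Mul(Add(Rational(-1152, 17), 3128), 4282) = Mul(Rational(52024, 17), 4282) = Rational(222766768, 17)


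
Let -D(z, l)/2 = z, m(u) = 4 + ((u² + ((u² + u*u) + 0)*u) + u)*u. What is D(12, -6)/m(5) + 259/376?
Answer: 29551/43992 ≈ 0.67174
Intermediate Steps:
m(u) = 4 + u*(u + u² + 2*u³) (m(u) = 4 + ((u² + ((u² + u²) + 0)*u) + u)*u = 4 + ((u² + (2*u² + 0)*u) + u)*u = 4 + ((u² + (2*u²)*u) + u)*u = 4 + ((u² + 2*u³) + u)*u = 4 + (u + u² + 2*u³)*u = 4 + u*(u + u² + 2*u³))
D(z, l) = -2*z
D(12, -6)/m(5) + 259/376 = (-2*12)/(4 + 5² + 5³ + 2*5⁴) + 259/376 = -24/(4 + 25 + 125 + 2*625) + 259*(1/376) = -24/(4 + 25 + 125 + 1250) + 259/376 = -24/1404 + 259/376 = -24*1/1404 + 259/376 = -2/117 + 259/376 = 29551/43992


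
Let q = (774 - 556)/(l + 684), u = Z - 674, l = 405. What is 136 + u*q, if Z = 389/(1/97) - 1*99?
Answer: 248648/33 ≈ 7534.8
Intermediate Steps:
Z = 37634 (Z = 389/(1/97) - 99 = 389*97 - 99 = 37733 - 99 = 37634)
u = 36960 (u = 37634 - 674 = 36960)
q = 218/1089 (q = (774 - 556)/(405 + 684) = 218/1089 ≈ 0.20018)
136 + u*q = 136 + 36960*(218/1089) = 136 + 244160/33 = 248648/33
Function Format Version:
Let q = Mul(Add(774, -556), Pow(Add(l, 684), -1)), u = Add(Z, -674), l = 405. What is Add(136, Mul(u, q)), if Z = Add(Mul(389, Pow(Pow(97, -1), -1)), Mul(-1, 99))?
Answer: Rational(248648, 33) ≈ 7534.8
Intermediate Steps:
Z = 37634 (Z = Add(Mul(389, Pow(Rational(1, 97), -1)), -99) = Add(Mul(389, 97), -99) = Add(37733, -99) = 37634)
u = 36960 (u = Add(37634, -674) = 36960)
q = Rational(218, 1089) (q = Mul(Add(774, -556), Pow(Add(405, 684), -1)) = Mul(218, Pow(1089, -1)) = Mul(218, Rational(1, 1089)) = Rational(218, 1089) ≈ 0.20018)
Add(136, Mul(u, q)) = Add(136, Mul(36960, Rational(218, 1089))) = Add(136, Rational(244160, 33)) = Rational(248648, 33)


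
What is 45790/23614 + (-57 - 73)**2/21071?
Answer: 681958845/248785297 ≈ 2.7412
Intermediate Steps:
45790/23614 + (-57 - 73)**2/21071 = 45790*(1/23614) + (-130)**2*(1/21071) = 22895/11807 + 16900*(1/21071) = 22895/11807 + 16900/21071 = 681958845/248785297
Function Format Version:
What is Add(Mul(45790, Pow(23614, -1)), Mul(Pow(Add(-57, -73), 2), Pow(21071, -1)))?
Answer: Rational(681958845, 248785297) ≈ 2.7412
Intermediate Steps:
Add(Mul(45790, Pow(23614, -1)), Mul(Pow(Add(-57, -73), 2), Pow(21071, -1))) = Add(Mul(45790, Rational(1, 23614)), Mul(Pow(-130, 2), Rational(1, 21071))) = Add(Rational(22895, 11807), Mul(16900, Rational(1, 21071))) = Add(Rational(22895, 11807), Rational(16900, 21071)) = Rational(681958845, 248785297)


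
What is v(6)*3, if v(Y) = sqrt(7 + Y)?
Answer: 3*sqrt(13) ≈ 10.817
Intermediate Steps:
v(6)*3 = sqrt(7 + 6)*3 = sqrt(13)*3 = 3*sqrt(13)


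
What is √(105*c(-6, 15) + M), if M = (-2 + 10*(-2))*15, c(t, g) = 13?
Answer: 3*√115 ≈ 32.171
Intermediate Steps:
M = -330 (M = (-2 - 20)*15 = -22*15 = -330)
√(105*c(-6, 15) + M) = √(105*13 - 330) = √(1365 - 330) = √1035 = 3*√115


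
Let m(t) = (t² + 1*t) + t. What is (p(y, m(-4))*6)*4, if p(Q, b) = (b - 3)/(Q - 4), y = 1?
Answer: -40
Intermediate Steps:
m(t) = t² + 2*t (m(t) = (t² + t) + t = (t + t²) + t = t² + 2*t)
p(Q, b) = (-3 + b)/(-4 + Q)
(p(y, m(-4))*6)*4 = (((-3 - 4*(2 - 4))/(-4 + 1))*6)*4 = (((-3 - 4*(-2))/(-3))*6)*4 = (-(-3 + 8)/3*6)*4 = (-⅓*5*6)*4 = -5/3*6*4 = -10*4 = -40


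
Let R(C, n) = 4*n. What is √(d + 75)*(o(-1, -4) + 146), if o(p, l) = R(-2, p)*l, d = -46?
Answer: 162*√29 ≈ 872.40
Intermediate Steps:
o(p, l) = 4*l*p (o(p, l) = (4*p)*l = 4*l*p)
√(d + 75)*(o(-1, -4) + 146) = √(-46 + 75)*(4*(-4)*(-1) + 146) = √29*(16 + 146) = √29*162 = 162*√29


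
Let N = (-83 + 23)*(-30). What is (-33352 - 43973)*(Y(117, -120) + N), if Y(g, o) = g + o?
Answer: -138953025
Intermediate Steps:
N = 1800 (N = -60*(-30) = 1800)
(-33352 - 43973)*(Y(117, -120) + N) = (-33352 - 43973)*((117 - 120) + 1800) = -77325*(-3 + 1800) = -77325*1797 = -138953025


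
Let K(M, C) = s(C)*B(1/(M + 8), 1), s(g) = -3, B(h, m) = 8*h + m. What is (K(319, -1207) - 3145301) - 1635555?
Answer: -521113639/109 ≈ -4.7809e+6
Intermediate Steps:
B(h, m) = m + 8*h
K(M, C) = -3 - 24/(8 + M) (K(M, C) = -3*(1 + 8/(M + 8)) = -3*(1 + 8/(8 + M)) = -3 - 24/(8 + M))
(K(319, -1207) - 3145301) - 1635555 = (3*(-16 - 1*319)/(8 + 319) - 3145301) - 1635555 = (3*(-16 - 319)/327 - 3145301) - 1635555 = (3*(1/327)*(-335) - 3145301) - 1635555 = (-335/109 - 3145301) - 1635555 = -342838144/109 - 1635555 = -521113639/109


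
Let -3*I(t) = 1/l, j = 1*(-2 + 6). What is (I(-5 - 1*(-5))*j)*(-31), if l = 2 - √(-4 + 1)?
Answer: 248/21 + 124*I*√3/21 ≈ 11.81 + 10.227*I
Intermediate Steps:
j = 4 (j = 1*4 = 4)
l = 2 - I*√3 (l = 2 - √(-3) = 2 - I*√3 ≈ 2.0 - 1.732*I)
I(t) = -1/(3*(2 - I*√3))
(I(-5 - 1*(-5))*j)*(-31) = ((-2/21 - I*√3/21)*4)*(-31) = (-8/21 - 4*I*√3/21)*(-31) = 248/21 + 124*I*√3/21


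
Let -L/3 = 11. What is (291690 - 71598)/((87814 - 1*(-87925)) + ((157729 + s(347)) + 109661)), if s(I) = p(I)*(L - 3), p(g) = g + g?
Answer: 220092/418145 ≈ 0.52635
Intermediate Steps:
L = -33 (L = -3*11 = -33)
p(g) = 2*g
s(I) = -72*I (s(I) = (2*I)*(-33 - 3) = (2*I)*(-36) = -72*I)
(291690 - 71598)/((87814 - 1*(-87925)) + ((157729 + s(347)) + 109661)) = (291690 - 71598)/((87814 - 1*(-87925)) + ((157729 - 72*347) + 109661)) = 220092/((87814 + 87925) + ((157729 - 24984) + 109661)) = 220092/(175739 + (132745 + 109661)) = 220092/(175739 + 242406) = 220092/418145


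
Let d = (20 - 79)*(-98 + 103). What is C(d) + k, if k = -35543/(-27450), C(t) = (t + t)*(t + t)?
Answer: 9555380543/27450 ≈ 3.4810e+5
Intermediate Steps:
d = -295 (d = -59*5 = -295)
C(t) = 4*t² (C(t) = (2*t)*(2*t) = 4*t²)
k = 35543/27450 (k = -35543*(-1/27450) = 35543/27450 ≈ 1.2948)
C(d) + k = 4*(-295)² + 35543/27450 = 4*87025 + 35543/27450 = 348100 + 35543/27450 = 9555380543/27450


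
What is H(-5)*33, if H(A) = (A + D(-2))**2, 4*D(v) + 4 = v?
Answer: 5577/4 ≈ 1394.3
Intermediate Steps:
D(v) = -1 + v/4
H(A) = (-3/2 + A)**2 (H(A) = (A + (-1 + (1/4)*(-2)))**2 = (A + (-1 - 1/2))**2 = (A - 3/2)**2 = (-3/2 + A)**2)
H(-5)*33 = ((-3 + 2*(-5))**2/4)*33 = ((-3 - 10)**2/4)*33 = ((1/4)*(-13)**2)*33 = ((1/4)*169)*33 = (169/4)*33 = 5577/4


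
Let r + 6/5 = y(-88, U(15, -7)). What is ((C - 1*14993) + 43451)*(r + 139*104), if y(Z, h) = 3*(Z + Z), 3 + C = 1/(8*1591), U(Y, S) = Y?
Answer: 340806901781/860 ≈ 3.9629e+8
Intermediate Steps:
C = -38183/12728 (C = -3 + 1/(8*1591) = -3 + 1/12728 = -38183/12728 ≈ -2.9999)
y(Z, h) = 6*Z (y(Z, h) = 3*(2*Z) = 6*Z)
r = -2646/5 (r = -6/5 + 6*(-88) = -6/5 - 528 = -2646/5 ≈ -529.20)
((C - 1*14993) + 43451)*(r + 139*104) = ((-38183/12728 - 1*14993) + 43451)*(-2646/5 + 139*104) = ((-38183/12728 - 14993) + 43451)*(-2646/5 + 14456) = (-190869087/12728 + 43451)*(69634/5) = (362175241/12728)*(69634/5) = 340806901781/860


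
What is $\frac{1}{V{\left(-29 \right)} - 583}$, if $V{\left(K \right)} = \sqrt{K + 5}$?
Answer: $- \frac{583}{339913} - \frac{2 i \sqrt{6}}{339913} \approx -0.0017151 - 1.4412 \cdot 10^{-5} i$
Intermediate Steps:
$V{\left(K \right)} = \sqrt{5 + K}$
$\frac{1}{V{\left(-29 \right)} - 583} = \frac{1}{\sqrt{5 - 29} - 583} = \frac{1}{\sqrt{-24} - 583} = \frac{1}{2 i \sqrt{6} - 583} = \frac{1}{-583 + 2 i \sqrt{6}}$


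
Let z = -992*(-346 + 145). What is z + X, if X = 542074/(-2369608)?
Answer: 236240168131/1184804 ≈ 1.9939e+5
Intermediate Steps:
z = 199392 (z = -992*(-201) = 199392)
X = -271037/1184804 (X = 542074*(-1/2369608) = -271037/1184804 ≈ -0.22876)
z + X = 199392 - 271037/1184804 = 236240168131/1184804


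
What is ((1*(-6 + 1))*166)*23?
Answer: -19090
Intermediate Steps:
((1*(-6 + 1))*166)*23 = ((1*(-5))*166)*23 = -5*166*23 = -830*23 = -19090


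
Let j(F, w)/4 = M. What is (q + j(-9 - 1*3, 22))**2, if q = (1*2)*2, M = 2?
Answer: 144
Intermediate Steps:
j(F, w) = 8 (j(F, w) = 4*2 = 8)
q = 4 (q = 2*2 = 4)
(q + j(-9 - 1*3, 22))**2 = (4 + 8)**2 = 12**2 = 144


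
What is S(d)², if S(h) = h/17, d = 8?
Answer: 64/289 ≈ 0.22145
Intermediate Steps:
S(h) = h/17 (S(h) = h*(1/17) = h/17)
S(d)² = ((1/17)*8)² = (8/17)² = 64/289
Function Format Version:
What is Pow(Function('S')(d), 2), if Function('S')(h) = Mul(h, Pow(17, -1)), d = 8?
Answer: Rational(64, 289) ≈ 0.22145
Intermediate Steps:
Function('S')(h) = Mul(Rational(1, 17), h) (Function('S')(h) = Mul(h, Rational(1, 17)) = Mul(Rational(1, 17), h))
Pow(Function('S')(d), 2) = Pow(Mul(Rational(1, 17), 8), 2) = Pow(Rational(8, 17), 2) = Rational(64, 289)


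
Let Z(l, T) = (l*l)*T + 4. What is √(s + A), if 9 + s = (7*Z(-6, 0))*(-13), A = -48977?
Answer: 5*I*√1974 ≈ 222.15*I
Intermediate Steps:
Z(l, T) = 4 + T*l² (Z(l, T) = l²*T + 4 = T*l² + 4 = 4 + T*l²)
s = -373 (s = -9 + (7*(4 + 0*(-6)²))*(-13) = -9 + (7*(4 + 0*36))*(-13) = -9 + (7*(4 + 0))*(-13) = -9 + (7*4)*(-13) = -9 + 28*(-13) = -9 - 364 = -373)
√(s + A) = √(-373 - 48977) = √(-49350) = 5*I*√1974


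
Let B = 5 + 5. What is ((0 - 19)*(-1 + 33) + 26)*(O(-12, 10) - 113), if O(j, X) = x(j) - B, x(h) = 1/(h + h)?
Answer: 286441/4 ≈ 71610.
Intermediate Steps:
x(h) = 1/(2*h)
B = 10
O(j, X) = -10 + 1/(2*j) (O(j, X) = 1/(2*j) - 1*10 = 1/(2*j) - 10 = -10 + 1/(2*j))
((0 - 19)*(-1 + 33) + 26)*(O(-12, 10) - 113) = ((0 - 19)*(-1 + 33) + 26)*((-10 + (½)/(-12)) - 113) = (-19*32 + 26)*((-10 + (½)*(-1/12)) - 113) = (-608 + 26)*((-10 - 1/24) - 113) = -582*(-241/24 - 113) = -582*(-2953/24) = 286441/4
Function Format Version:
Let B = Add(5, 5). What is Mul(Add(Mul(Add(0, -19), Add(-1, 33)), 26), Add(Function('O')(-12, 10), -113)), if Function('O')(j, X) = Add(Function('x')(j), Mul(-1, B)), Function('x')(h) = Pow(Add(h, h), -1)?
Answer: Rational(286441, 4) ≈ 71610.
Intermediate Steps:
Function('x')(h) = Mul(Rational(1, 2), Pow(h, -1)) (Function('x')(h) = Pow(Mul(2, h), -1) = Mul(Rational(1, 2), Pow(h, -1)))
B = 10
Function('O')(j, X) = Add(-10, Mul(Rational(1, 2), Pow(j, -1))) (Function('O')(j, X) = Add(Mul(Rational(1, 2), Pow(j, -1)), Mul(-1, 10)) = Add(Mul(Rational(1, 2), Pow(j, -1)), -10) = Add(-10, Mul(Rational(1, 2), Pow(j, -1))))
Mul(Add(Mul(Add(0, -19), Add(-1, 33)), 26), Add(Function('O')(-12, 10), -113)) = Mul(Add(Mul(Add(0, -19), Add(-1, 33)), 26), Add(Add(-10, Mul(Rational(1, 2), Pow(-12, -1))), -113)) = Mul(Add(Mul(-19, 32), 26), Add(Add(-10, Mul(Rational(1, 2), Rational(-1, 12))), -113)) = Mul(Add(-608, 26), Add(Add(-10, Rational(-1, 24)), -113)) = Mul(-582, Add(Rational(-241, 24), -113)) = Mul(-582, Rational(-2953, 24)) = Rational(286441, 4)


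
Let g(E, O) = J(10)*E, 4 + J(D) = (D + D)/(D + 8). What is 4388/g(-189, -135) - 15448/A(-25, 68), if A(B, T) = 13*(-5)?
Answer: 335378/1365 ≈ 245.70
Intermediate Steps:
J(D) = -4 + 2*D/(8 + D) (J(D) = -4 + (D + D)/(D + 8) = -4 + (2*D)/(8 + D) = -4 + 2*D/(8 + D))
A(B, T) = -65
g(E, O) = -26*E/9 (g(E, O) = (2*(-16 - 1*10)/(8 + 10))*E = (2*(-16 - 10)/18)*E = (2*(1/18)*(-26))*E = -26*E/9)
4388/g(-189, -135) - 15448/A(-25, 68) = 4388/((-26/9*(-189))) - 15448/(-65) = 4388/546 - 15448*(-1/65) = 4388*(1/546) + 15448/65 = 2194/273 + 15448/65 = 335378/1365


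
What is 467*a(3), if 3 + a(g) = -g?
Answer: -2802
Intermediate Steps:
a(g) = -3 - g
467*a(3) = 467*(-3 - 1*3) = 467*(-3 - 3) = 467*(-6) = -2802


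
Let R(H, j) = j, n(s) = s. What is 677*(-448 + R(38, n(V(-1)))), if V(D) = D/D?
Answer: -302619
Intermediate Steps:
V(D) = 1
677*(-448 + R(38, n(V(-1)))) = 677*(-448 + 1) = 677*(-447) = -302619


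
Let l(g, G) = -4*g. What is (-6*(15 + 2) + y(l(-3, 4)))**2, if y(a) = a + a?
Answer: 6084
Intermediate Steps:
y(a) = 2*a
(-6*(15 + 2) + y(l(-3, 4)))**2 = (-6*(15 + 2) + 2*(-4*(-3)))**2 = (-6*17 + 2*12)**2 = (-102 + 24)**2 = (-78)**2 = 6084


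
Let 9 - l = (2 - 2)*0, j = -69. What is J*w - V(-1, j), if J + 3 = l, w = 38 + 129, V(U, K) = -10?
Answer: 1012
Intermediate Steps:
l = 9 (l = 9 - (2 - 2)*0 = 9 - 0*0 = 9 - 1*0 = 9 + 0 = 9)
w = 167
J = 6 (J = -3 + 9 = 6)
J*w - V(-1, j) = 6*167 - 1*(-10) = 1002 + 10 = 1012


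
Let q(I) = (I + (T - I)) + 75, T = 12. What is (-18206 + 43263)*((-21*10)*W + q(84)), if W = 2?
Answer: -8343981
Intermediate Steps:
q(I) = 87 (q(I) = (I + (12 - I)) + 75 = 12 + 75 = 87)
(-18206 + 43263)*((-21*10)*W + q(84)) = (-18206 + 43263)*(-21*10*2 + 87) = 25057*(-210*2 + 87) = 25057*(-420 + 87) = 25057*(-333) = -8343981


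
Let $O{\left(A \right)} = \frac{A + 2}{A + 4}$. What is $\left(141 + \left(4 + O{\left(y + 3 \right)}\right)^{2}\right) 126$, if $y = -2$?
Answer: $\frac{510804}{25} \approx 20432.0$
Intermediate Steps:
$O{\left(A \right)} = \frac{2 + A}{4 + A}$
$\left(141 + \left(4 + O{\left(y + 3 \right)}\right)^{2}\right) 126 = \left(141 + \left(4 + \frac{2 + \left(-2 + 3\right)}{4 + \left(-2 + 3\right)}\right)^{2}\right) 126 = \left(141 + \left(4 + \frac{2 + 1}{4 + 1}\right)^{2}\right) 126 = \left(141 + \left(4 + \frac{1}{5} \cdot 3\right)^{2}\right) 126 = \left(141 + \left(4 + \frac{3}{5}\right)^{2}\right) 126 = \left(141 + \left(\frac{23}{5}\right)^{2}\right) 126 = \left(141 + \frac{529}{25}\right) 126 = \frac{4054}{25} \cdot 126 = \frac{510804}{25}$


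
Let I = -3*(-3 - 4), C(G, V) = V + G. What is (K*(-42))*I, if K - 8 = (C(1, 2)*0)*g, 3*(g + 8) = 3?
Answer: -7056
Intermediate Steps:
g = -7 (g = -8 + (⅓)*3 = -8 + 1 = -7)
C(G, V) = G + V
K = 8 (K = 8 + ((1 + 2)*0)*(-7) = 8 + (3*0)*(-7) = 8 + 0*(-7) = 8 + 0 = 8)
I = 21 (I = -3*(-7) = 21)
(K*(-42))*I = (8*(-42))*21 = -336*21 = -7056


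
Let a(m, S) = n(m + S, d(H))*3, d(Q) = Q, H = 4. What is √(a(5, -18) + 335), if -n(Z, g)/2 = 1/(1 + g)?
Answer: √8345/5 ≈ 18.270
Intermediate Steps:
n(Z, g) = -2/(1 + g)
a(m, S) = -6/5 (a(m, S) = -2/(1 + 4)*3 = -2/5*3 = -2*⅕*3 = -⅖*3 = -6/5)
√(a(5, -18) + 335) = √(-6/5 + 335) = √(1669/5) = √8345/5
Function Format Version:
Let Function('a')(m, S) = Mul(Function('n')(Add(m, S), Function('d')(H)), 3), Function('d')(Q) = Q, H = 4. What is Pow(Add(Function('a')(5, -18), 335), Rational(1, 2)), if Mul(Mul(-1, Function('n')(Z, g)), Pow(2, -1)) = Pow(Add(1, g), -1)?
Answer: Mul(Rational(1, 5), Pow(8345, Rational(1, 2))) ≈ 18.270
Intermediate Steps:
Function('n')(Z, g) = Mul(-2, Pow(Add(1, g), -1))
Function('a')(m, S) = Rational(-6, 5) (Function('a')(m, S) = Mul(Mul(-2, Pow(Add(1, 4), -1)), 3) = Mul(Mul(-2, Pow(5, -1)), 3) = Mul(Mul(-2, Rational(1, 5)), 3) = Mul(Rational(-2, 5), 3) = Rational(-6, 5))
Pow(Add(Function('a')(5, -18), 335), Rational(1, 2)) = Pow(Add(Rational(-6, 5), 335), Rational(1, 2)) = Pow(Rational(1669, 5), Rational(1, 2)) = Mul(Rational(1, 5), Pow(8345, Rational(1, 2)))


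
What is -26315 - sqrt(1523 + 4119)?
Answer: -26315 - sqrt(5642) ≈ -26390.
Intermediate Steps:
-26315 - sqrt(1523 + 4119) = -26315 - sqrt(5642)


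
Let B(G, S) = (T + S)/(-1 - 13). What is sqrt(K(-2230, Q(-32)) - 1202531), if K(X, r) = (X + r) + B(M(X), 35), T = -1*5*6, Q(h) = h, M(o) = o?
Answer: 3*I*sqrt(26237722)/14 ≈ 1097.6*I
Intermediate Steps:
T = -30 (T = -5*6 = -30)
B(G, S) = 15/7 - S/14 (B(G, S) = (-30 + S)/(-1 - 13) = (-30 + S)/(-14) = (-30 + S)*(-1/14) = 15/7 - S/14)
K(X, r) = -5/14 + X + r (K(X, r) = (X + r) + (15/7 - 1/14*35) = (X + r) + (15/7 - 5/2) = (X + r) - 5/14 = -5/14 + X + r)
sqrt(K(-2230, Q(-32)) - 1202531) = sqrt((-5/14 - 2230 - 32) - 1202531) = sqrt(-31673/14 - 1202531) = sqrt(-16867107/14) = 3*I*sqrt(26237722)/14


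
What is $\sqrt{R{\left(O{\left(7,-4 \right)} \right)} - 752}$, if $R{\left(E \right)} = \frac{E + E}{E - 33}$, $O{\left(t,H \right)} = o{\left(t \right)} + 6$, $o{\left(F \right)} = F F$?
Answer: $3 i \sqrt{83} \approx 27.331 i$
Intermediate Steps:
$o{\left(F \right)} = F^{2}$
$O{\left(t,H \right)} = 6 + t^{2}$ ($O{\left(t,H \right)} = t^{2} + 6 = 6 + t^{2}$)
$R{\left(E \right)} = \frac{2 E}{-33 + E}$
$\sqrt{R{\left(O{\left(7,-4 \right)} \right)} - 752} = \sqrt{\frac{2 \left(6 + 7^{2}\right)}{-33 + \left(6 + 7^{2}\right)} - 752} = \sqrt{\frac{2 \left(6 + 49\right)}{-33 + \left(6 + 49\right)} - 752} = \sqrt{2 \cdot 55 \frac{1}{-33 + 55} - 752} = \sqrt{2 \cdot 55 \cdot \frac{1}{22} - 752} = \sqrt{5 - 752} = \sqrt{-747} = 3 i \sqrt{83}$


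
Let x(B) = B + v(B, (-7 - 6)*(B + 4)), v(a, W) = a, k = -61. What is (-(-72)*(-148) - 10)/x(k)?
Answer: 5333/61 ≈ 87.426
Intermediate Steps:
x(B) = 2*B (x(B) = B + B = 2*B)
(-(-72)*(-148) - 10)/x(k) = (-(-72)*(-148) - 10)/((2*(-61))) = (-72*148 - 10)/(-122) = (-10656 - 10)*(-1/122) = -10666*(-1/122) = 5333/61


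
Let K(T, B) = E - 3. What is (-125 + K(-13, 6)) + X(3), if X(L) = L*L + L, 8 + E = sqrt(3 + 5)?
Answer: -124 + 2*sqrt(2) ≈ -121.17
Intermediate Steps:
E = -8 + 2*sqrt(2) (E = -8 + sqrt(3 + 5) = -8 + sqrt(8) = -8 + 2*sqrt(2) ≈ -5.1716)
K(T, B) = -11 + 2*sqrt(2) (K(T, B) = (-8 + 2*sqrt(2)) - 3 = -11 + 2*sqrt(2))
X(L) = L + L**2 (X(L) = L**2 + L = L + L**2)
(-125 + K(-13, 6)) + X(3) = (-125 + (-11 + 2*sqrt(2))) + 3*(1 + 3) = (-136 + 2*sqrt(2)) + 3*4 = (-136 + 2*sqrt(2)) + 12 = -124 + 2*sqrt(2)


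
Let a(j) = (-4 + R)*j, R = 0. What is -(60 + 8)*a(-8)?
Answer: -2176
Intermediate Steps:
a(j) = -4*j (a(j) = (-4 + 0)*j = -4*j)
-(60 + 8)*a(-8) = -(60 + 8)*(-4*(-8)) = -68*32 = -1*2176 = -2176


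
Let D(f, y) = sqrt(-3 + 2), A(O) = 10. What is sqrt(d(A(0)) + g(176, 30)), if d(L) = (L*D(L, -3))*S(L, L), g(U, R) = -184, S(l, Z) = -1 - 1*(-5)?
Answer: 2*sqrt(-46 + 10*I) ≈ 1.4659 + 13.644*I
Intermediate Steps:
S(l, Z) = 4 (S(l, Z) = -1 + 5 = 4)
D(f, y) = I (D(f, y) = sqrt(-1) = I)
d(L) = 4*I*L (d(L) = (L*I)*4 = (I*L)*4 = 4*I*L)
sqrt(d(A(0)) + g(176, 30)) = sqrt(4*I*10 - 184) = sqrt(40*I - 184) = sqrt(-184 + 40*I)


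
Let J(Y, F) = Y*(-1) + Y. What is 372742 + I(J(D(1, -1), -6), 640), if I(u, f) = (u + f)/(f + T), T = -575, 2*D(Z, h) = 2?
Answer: 4845774/13 ≈ 3.7275e+5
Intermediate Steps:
D(Z, h) = 1 (D(Z, h) = (½)*2 = 1)
J(Y, F) = 0 (J(Y, F) = -Y + Y = 0)
I(u, f) = (f + u)/(-575 + f) (I(u, f) = (u + f)/(f - 575) = (f + u)/(-575 + f))
372742 + I(J(D(1, -1), -6), 640) = 372742 + (640 + 0)/(-575 + 640) = 372742 + 640/65 = 372742 + (1/65)*640 = 372742 + 128/13 = 4845774/13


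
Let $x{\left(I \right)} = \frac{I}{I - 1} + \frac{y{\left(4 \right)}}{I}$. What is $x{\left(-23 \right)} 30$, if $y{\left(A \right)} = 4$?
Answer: $\frac{2165}{92} \approx 23.533$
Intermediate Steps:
$x{\left(I \right)} = \frac{4}{I} + \frac{I}{-1 + I}$ ($x{\left(I \right)} = \frac{I}{I - 1} + \frac{4}{I} = \frac{I}{-1 + I} + \frac{4}{I} = \frac{4}{I} + \frac{I}{-1 + I}$)
$x{\left(-23 \right)} 30 = \frac{-4 + \left(-23\right)^{2} + 4 \left(-23\right)}{\left(-23\right) \left(-1 - 23\right)} 30 = - \frac{-4 + 529 - 92}{23 \left(-24\right)} 30 = \left(- \frac{1}{23}\right) \left(- \frac{1}{24}\right) 433 \cdot 30 = \frac{433}{552} \cdot 30 = \frac{2165}{92}$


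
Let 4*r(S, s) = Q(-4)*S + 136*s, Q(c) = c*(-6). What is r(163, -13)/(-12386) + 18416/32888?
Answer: 13154538/25459423 ≈ 0.51669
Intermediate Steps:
Q(c) = -6*c
r(S, s) = 6*S + 34*s (r(S, s) = ((-6*(-4))*S + 136*s)/4 = (24*S + 136*s)/4 = 6*S + 34*s)
r(163, -13)/(-12386) + 18416/32888 = (6*163 + 34*(-13))/(-12386) + 18416/32888 = (978 - 442)*(-1/12386) + 18416*(1/32888) = 536*(-1/12386) + 2302/4111 = -268/6193 + 2302/4111 = 13154538/25459423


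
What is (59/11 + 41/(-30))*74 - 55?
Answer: 39728/165 ≈ 240.78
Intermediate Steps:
(59/11 + 41/(-30))*74 - 55 = (59*(1/11) + 41*(-1/30))*74 - 55 = (59/11 - 41/30)*74 - 55 = (1319/330)*74 - 55 = 48803/165 - 55 = 39728/165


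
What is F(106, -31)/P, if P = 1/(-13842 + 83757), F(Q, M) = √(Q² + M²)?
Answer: 69915*√12197 ≈ 7.7214e+6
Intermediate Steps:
F(Q, M) = √(M² + Q²)
P = 1/69915 ≈ 1.4303e-5
F(106, -31)/P = √((-31)² + 106²)/(1/69915) = √(961 + 11236)*69915 = √12197*69915 = 69915*√12197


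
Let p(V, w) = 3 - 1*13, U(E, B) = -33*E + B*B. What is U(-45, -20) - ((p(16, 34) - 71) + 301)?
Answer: 1665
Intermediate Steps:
U(E, B) = B² - 33*E (U(E, B) = -33*E + B² = B² - 33*E)
p(V, w) = -10 (p(V, w) = 3 - 13 = -10)
U(-45, -20) - ((p(16, 34) - 71) + 301) = ((-20)² - 33*(-45)) - ((-10 - 71) + 301) = (400 + 1485) - (-81 + 301) = 1885 - 1*220 = 1885 - 220 = 1665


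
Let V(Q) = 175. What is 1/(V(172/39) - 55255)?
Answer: -1/55080 ≈ -1.8155e-5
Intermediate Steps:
1/(V(172/39) - 55255) = 1/(175 - 55255) = 1/(-55080) = -1/55080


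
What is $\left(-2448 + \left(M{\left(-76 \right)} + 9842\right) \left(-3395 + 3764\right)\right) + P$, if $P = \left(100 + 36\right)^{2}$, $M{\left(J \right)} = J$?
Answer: $3619702$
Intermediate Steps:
$P = 18496$ ($P = 136^{2} = 18496$)
$\left(-2448 + \left(M{\left(-76 \right)} + 9842\right) \left(-3395 + 3764\right)\right) + P = \left(-2448 + \left(-76 + 9842\right) \left(-3395 + 3764\right)\right) + 18496 = \left(-2448 + 9766 \cdot 369\right) + 18496 = \left(-2448 + 3603654\right) + 18496 = 3601206 + 18496 = 3619702$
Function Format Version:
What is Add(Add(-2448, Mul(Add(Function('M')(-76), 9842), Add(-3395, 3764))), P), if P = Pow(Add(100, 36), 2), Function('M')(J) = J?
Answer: 3619702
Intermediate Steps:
P = 18496 (P = Pow(136, 2) = 18496)
Add(Add(-2448, Mul(Add(Function('M')(-76), 9842), Add(-3395, 3764))), P) = Add(Add(-2448, Mul(Add(-76, 9842), Add(-3395, 3764))), 18496) = Add(Add(-2448, Mul(9766, 369)), 18496) = Add(Add(-2448, 3603654), 18496) = Add(3601206, 18496) = 3619702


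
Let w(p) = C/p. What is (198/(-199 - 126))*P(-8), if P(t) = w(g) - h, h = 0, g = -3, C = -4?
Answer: -264/325 ≈ -0.81231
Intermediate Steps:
w(p) = -4/p
P(t) = 4/3 (P(t) = -4/(-3) - 1*0 = -4*(-⅓) + 0 = 4/3 + 0 = 4/3)
(198/(-199 - 126))*P(-8) = (198/(-199 - 126))*(4/3) = (198/(-325))*(4/3) = -1/325*198*(4/3) = -198/325*4/3 = -264/325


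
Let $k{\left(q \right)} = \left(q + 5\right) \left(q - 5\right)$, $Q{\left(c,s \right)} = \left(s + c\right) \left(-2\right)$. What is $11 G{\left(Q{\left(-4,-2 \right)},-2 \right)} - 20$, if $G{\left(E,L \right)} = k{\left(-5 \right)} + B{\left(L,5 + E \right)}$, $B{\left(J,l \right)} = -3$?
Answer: $-53$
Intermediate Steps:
$Q{\left(c,s \right)} = - 2 c - 2 s$ ($Q{\left(c,s \right)} = \left(c + s\right) \left(-2\right) = - 2 c - 2 s$)
$k{\left(q \right)} = \left(-5 + q\right) \left(5 + q\right)$ ($k{\left(q \right)} = \left(5 + q\right) \left(-5 + q\right) = \left(-5 + q\right) \left(5 + q\right)$)
$G{\left(E,L \right)} = -3$ ($G{\left(E,L \right)} = \left(-25 + \left(-5\right)^{2}\right) - 3 = \left(-25 + 25\right) - 3 = 0 - 3 = -3$)
$11 G{\left(Q{\left(-4,-2 \right)},-2 \right)} - 20 = 11 \left(-3\right) - 20 = -33 - 20 = -53$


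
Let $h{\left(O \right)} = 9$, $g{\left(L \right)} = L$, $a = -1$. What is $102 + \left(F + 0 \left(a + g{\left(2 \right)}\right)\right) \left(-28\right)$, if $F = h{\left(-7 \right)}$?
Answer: $-150$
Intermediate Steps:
$F = 9$
$102 + \left(F + 0 \left(a + g{\left(2 \right)}\right)\right) \left(-28\right) = 102 + \left(9 + 0 \left(-1 + 2\right)\right) \left(-28\right) = 102 + \left(9 + 0 \cdot 1\right) \left(-28\right) = 102 + \left(9 + 0\right) \left(-28\right) = 102 + 9 \left(-28\right) = 102 - 252 = -150$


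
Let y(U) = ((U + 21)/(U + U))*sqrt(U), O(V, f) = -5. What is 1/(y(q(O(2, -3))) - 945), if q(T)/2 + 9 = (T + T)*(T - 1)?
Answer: -42840/40482119 - 82*sqrt(102)/121446357 ≈ -0.0010651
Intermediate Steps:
q(T) = -18 + 4*T*(-1 + T) (q(T) = -18 + 2*((T + T)*(T - 1)) = -18 + 2*((2*T)*(-1 + T)) = -18 + 2*(2*T*(-1 + T)) = -18 + 4*T*(-1 + T))
y(U) = (21 + U)/(2*sqrt(U)) (y(U) = ((21 + U)/((2*U)))*sqrt(U) = ((21 + U)*(1/(2*U)))*sqrt(U) = ((21 + U)/(2*U))*sqrt(U) = (21 + U)/(2*sqrt(U)))
1/(y(q(O(2, -3))) - 945) = 1/((21 + (-18 - 4*(-5) + 4*(-5)**2))/(2*sqrt(-18 - 4*(-5) + 4*(-5)**2)) - 945) = 1/((21 + (-18 + 20 + 4*25))/(2*sqrt(-18 + 20 + 4*25)) - 945) = 1/((21 + (-18 + 20 + 100))/(2*sqrt(-18 + 20 + 100)) - 945) = 1/((21 + 102)/(2*sqrt(102)) - 945) = 1/((1/2)*(sqrt(102)/102)*123 - 945) = 1/(41*sqrt(102)/68 - 945) = 1/(-945 + 41*sqrt(102)/68)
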